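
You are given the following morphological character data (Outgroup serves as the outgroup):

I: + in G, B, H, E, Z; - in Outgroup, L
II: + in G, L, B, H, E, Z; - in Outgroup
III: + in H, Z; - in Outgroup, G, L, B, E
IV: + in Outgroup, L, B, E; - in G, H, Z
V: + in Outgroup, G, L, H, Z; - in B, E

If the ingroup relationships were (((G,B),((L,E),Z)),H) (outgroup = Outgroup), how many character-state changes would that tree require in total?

Map each character onto (((G,B),((L,E),Z)),H) (rooted by Outgroup) and count the minimum state changes it requires (Fitch parsimony):
I: 2; II: 1; III: 2; IV: 3; V: 2.
Total tree length = 10.

10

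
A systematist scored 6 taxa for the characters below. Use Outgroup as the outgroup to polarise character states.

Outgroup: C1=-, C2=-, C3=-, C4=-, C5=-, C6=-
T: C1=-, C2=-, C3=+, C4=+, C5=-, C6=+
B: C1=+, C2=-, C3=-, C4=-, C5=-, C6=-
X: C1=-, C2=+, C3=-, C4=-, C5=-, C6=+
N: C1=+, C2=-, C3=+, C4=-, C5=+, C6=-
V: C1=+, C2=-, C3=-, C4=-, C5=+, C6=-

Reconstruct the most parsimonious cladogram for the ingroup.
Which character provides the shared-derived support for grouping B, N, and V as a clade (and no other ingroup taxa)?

C1

The outgroup has state '-' for every character, so '+' is the derived state throughout.
Only B, N, and V show the derived state '+' for C1, supporting them as a clade.
C2 (derived state '+') is unique to X (autapomorphy; uninformative for grouping).
C3 groups N and T, which is incompatible with the clades supported by the remaining characters; treating it as convergent (homoplasy) costs fewer steps than any alternative tree.
C4: derived state '+' in T only — an autapomorphy, so it tells us nothing about relationships among taxa.
Only N and V show the derived state '+' for C5, supporting them as a clade.
C6: derived state '+' in T and X only — synapomorphy for {T, X}.
Most parsimonious ingroup topology: ((T,X),(B,(N,V))).
The clade {B, N, V} is supported by C1: its derived state '+' occurs in exactly those taxa and in no other taxon (including the outgroup).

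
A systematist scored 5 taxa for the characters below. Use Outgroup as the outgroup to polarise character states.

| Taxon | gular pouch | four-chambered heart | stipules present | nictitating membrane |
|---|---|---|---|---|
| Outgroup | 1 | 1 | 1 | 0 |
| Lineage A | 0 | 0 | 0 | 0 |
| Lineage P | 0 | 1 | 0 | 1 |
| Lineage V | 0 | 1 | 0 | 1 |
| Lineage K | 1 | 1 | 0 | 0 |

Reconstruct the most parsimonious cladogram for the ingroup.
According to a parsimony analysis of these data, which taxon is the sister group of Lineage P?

Character polarity is set by the outgroup: the derived state is whichever differs from the outgroup's state, so for gular pouch, four-chambered heart, stipules present the derived state is '0', and for the remaining characters it is '1'.
Only Lineage A, Lineage P, and Lineage V show the derived state '0' for gular pouch, supporting them as a clade.
four-chambered heart (derived state '0') is unique to Lineage A (autapomorphy; uninformative for grouping).
All ingroup taxa share the derived state '0' for stipules present; it defines the ingroup but does not resolve relationships within it.
Only Lineage P and Lineage V show the derived state '1' for nictitating membrane, supporting them as a clade.
Most parsimonious ingroup topology: ((Lineage A,(Lineage P,Lineage V)),Lineage K).
Lineage P and Lineage V form a cherry on this tree, so they are sister taxa.

Lineage V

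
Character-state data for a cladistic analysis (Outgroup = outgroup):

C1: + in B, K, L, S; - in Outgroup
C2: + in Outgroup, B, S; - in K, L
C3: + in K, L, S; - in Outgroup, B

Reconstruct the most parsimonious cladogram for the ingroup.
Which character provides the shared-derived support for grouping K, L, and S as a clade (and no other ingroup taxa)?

Character polarity is set by the outgroup: the derived state is whichever differs from the outgroup's state, so for C2 the derived state is '-', and for the remaining characters it is '+'.
C1 (derived state '+') is shared by all ingroup taxa — unites the whole ingroup.
C2: derived state '-' in K and L only — synapomorphy for {K, L}.
C3 (derived state '+') is shared by K, L, and S — a synapomorphy uniting that clade.
Most parsimonious ingroup topology: (B,((K,L),S)).
The clade {K, L, S} is supported by C3: its derived state '+' occurs in exactly those taxa and in no other taxon (including the outgroup).

C3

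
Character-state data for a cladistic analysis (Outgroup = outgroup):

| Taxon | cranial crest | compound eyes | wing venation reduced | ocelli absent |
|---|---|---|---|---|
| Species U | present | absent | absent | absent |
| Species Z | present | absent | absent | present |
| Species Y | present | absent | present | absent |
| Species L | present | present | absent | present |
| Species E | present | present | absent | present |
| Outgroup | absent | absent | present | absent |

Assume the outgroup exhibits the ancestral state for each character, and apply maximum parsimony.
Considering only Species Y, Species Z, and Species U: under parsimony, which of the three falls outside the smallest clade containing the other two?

Character polarity is set by the outgroup: the derived state is whichever differs from the outgroup's state, so for wing venation reduced the derived state is 'absent', and for the remaining characters it is 'present'.
All ingroup taxa share the derived state 'present' for cranial crest; it defines the ingroup but does not resolve relationships within it.
Only Species E and Species L show the derived state 'present' for compound eyes, supporting them as a clade.
wing venation reduced: derived state 'absent' in Species E, Species L, Species U, and Species Z only — synapomorphy for {Species E, Species L, Species U, Species Z}.
ocelli absent: derived state 'present' in Species E, Species L, and Species Z only — synapomorphy for {Species E, Species L, Species Z}.
Most parsimonious ingroup topology: ((Species U,(Species Z,(Species E,Species L))),Species Y).
Species Z and Species U share a more recent common ancestor with each other than either does with Species Y, so Species Y is the least closely related of the three.

Species Y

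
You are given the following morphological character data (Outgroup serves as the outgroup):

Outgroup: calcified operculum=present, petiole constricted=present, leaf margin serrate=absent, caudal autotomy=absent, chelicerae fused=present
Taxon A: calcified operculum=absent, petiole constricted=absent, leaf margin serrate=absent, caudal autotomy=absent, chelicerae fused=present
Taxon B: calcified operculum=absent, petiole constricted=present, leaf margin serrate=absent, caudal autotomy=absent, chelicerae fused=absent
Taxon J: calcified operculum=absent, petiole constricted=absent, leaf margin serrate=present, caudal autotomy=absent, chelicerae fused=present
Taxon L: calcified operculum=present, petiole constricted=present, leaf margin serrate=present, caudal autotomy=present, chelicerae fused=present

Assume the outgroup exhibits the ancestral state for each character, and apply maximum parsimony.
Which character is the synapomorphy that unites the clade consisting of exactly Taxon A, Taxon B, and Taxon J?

calcified operculum

Character polarity is set by the outgroup: the derived state is whichever differs from the outgroup's state, so for calcified operculum, petiole constricted, chelicerae fused the derived state is 'absent', and for the remaining characters it is 'present'.
calcified operculum: derived state 'absent' in Taxon A, Taxon B, and Taxon J only — synapomorphy for {Taxon A, Taxon B, Taxon J}.
petiole constricted (derived state 'absent') is shared by Taxon A and Taxon J — a synapomorphy uniting that clade.
leaf margin serrate (state 'present') occurs in Taxon J and Taxon L but conflicts with the nesting implied by the other characters — most parsimoniously interpreted as homoplasy.
caudal autotomy: derived state 'present' in Taxon L only — an autapomorphy, so it tells us nothing about relationships among taxa.
chelicerae fused (derived state 'absent') is unique to Taxon B (autapomorphy; uninformative for grouping).
Most parsimonious ingroup topology: (Taxon L,((Taxon A,Taxon J),Taxon B)).
The clade {Taxon A, Taxon B, Taxon J} is supported by calcified operculum: its derived state 'absent' occurs in exactly those taxa and in no other taxon (including the outgroup).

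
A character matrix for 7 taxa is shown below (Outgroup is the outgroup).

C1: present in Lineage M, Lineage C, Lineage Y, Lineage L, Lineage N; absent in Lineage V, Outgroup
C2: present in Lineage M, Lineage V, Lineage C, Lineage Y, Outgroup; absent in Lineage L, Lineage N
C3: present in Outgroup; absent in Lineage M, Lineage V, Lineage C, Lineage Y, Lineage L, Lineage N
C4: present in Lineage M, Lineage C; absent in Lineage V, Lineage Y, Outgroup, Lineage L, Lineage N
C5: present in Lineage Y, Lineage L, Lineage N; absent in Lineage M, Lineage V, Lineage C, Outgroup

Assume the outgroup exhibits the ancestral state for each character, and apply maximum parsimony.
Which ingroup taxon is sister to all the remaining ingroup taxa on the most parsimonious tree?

Character polarity is set by the outgroup: the derived state is whichever differs from the outgroup's state, so for C2, C3 the derived state is 'absent', and for the remaining characters it is 'present'.
Only Lineage C, Lineage L, Lineage M, Lineage N, and Lineage Y show the derived state 'present' for C1, supporting them as a clade.
C2: derived state 'absent' in Lineage L and Lineage N only — synapomorphy for {Lineage L, Lineage N}.
C3 (derived state 'absent') is shared by all ingroup taxa — unites the whole ingroup.
C4: derived state 'present' in Lineage C and Lineage M only — synapomorphy for {Lineage C, Lineage M}.
C5: derived state 'present' in Lineage L, Lineage N, and Lineage Y only — synapomorphy for {Lineage L, Lineage N, Lineage Y}.
Most parsimonious ingroup topology: ((((Lineage N,Lineage L),Lineage Y),(Lineage M,Lineage C)),Lineage V).
Lineage V is sister to the clade containing all other ingroup taxa, so it is the earliest-diverging (most basal) ingroup lineage.

Lineage V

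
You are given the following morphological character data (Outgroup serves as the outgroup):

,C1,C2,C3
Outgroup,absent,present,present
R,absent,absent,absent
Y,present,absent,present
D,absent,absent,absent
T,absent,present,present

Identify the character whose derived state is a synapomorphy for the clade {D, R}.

Character polarity is set by the outgroup: the derived state is whichever differs from the outgroup's state, so for C2, C3 the derived state is 'absent', and for the remaining characters it is 'present'.
C1 (derived state 'present') is unique to Y (autapomorphy; uninformative for grouping).
C2 (derived state 'absent') is shared by D, R, and Y — a synapomorphy uniting that clade.
C3: derived state 'absent' in D and R only — synapomorphy for {D, R}.
Most parsimonious ingroup topology: (((R,D),Y),T).
The clade {D, R} is supported by C3: its derived state 'absent' occurs in exactly those taxa and in no other taxon (including the outgroup).

C3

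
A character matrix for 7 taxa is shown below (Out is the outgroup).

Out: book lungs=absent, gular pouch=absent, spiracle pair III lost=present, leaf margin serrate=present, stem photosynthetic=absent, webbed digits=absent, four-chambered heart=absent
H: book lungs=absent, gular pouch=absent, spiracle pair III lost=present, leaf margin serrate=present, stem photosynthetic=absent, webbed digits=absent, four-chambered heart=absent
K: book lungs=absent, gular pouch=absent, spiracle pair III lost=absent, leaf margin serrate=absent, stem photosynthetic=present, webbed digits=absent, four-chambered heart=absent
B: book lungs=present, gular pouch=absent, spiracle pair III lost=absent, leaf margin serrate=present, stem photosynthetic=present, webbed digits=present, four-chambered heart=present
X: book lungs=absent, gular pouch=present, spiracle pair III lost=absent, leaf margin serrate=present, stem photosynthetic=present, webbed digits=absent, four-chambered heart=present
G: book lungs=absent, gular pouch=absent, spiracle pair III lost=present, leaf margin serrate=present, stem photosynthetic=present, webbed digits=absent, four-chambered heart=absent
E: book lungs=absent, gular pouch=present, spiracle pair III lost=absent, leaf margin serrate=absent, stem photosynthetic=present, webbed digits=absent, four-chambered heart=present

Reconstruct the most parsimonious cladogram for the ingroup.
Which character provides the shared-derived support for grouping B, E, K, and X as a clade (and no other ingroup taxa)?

spiracle pair III lost

Character polarity is set by the outgroup: the derived state is whichever differs from the outgroup's state, so for spiracle pair III lost, leaf margin serrate the derived state is 'absent', and for the remaining characters it is 'present'.
book lungs: derived state 'present' in B only — an autapomorphy, so it tells us nothing about relationships among taxa.
gular pouch: derived state 'present' in E and X only — synapomorphy for {E, X}.
spiracle pair III lost (derived state 'absent') is shared by B, E, K, and X — a synapomorphy uniting that clade.
leaf margin serrate groups E and K, which is incompatible with the clades supported by the remaining characters; treating it as convergent (homoplasy) costs fewer steps than any alternative tree.
Only B, E, G, K, and X show the derived state 'present' for stem photosynthetic, supporting them as a clade.
webbed digits (derived state 'present') is unique to B (autapomorphy; uninformative for grouping).
four-chambered heart: derived state 'present' in B, E, and X only — synapomorphy for {B, E, X}.
Most parsimonious ingroup topology: (H,((K,(B,(X,E))),G)).
The clade {B, E, K, X} is supported by spiracle pair III lost: its derived state 'absent' occurs in exactly those taxa and in no other taxon (including the outgroup).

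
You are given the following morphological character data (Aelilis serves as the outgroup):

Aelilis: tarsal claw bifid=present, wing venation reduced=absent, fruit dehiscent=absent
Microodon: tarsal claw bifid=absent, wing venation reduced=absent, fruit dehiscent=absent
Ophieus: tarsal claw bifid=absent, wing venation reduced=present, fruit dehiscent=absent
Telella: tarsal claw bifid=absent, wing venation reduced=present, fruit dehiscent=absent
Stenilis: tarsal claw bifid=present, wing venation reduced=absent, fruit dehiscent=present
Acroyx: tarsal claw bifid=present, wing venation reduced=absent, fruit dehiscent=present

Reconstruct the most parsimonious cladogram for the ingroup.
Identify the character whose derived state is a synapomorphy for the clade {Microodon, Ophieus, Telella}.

tarsal claw bifid

Character polarity is set by the outgroup: the derived state is whichever differs from the outgroup's state, so for tarsal claw bifid the derived state is 'absent', and for the remaining characters it is 'present'.
tarsal claw bifid (derived state 'absent') is shared by Microodon, Ophieus, and Telella — a synapomorphy uniting that clade.
wing venation reduced: derived state 'present' in Ophieus and Telella only — synapomorphy for {Ophieus, Telella}.
fruit dehiscent (derived state 'present') is shared by Acroyx and Stenilis — a synapomorphy uniting that clade.
Most parsimonious ingroup topology: ((Stenilis,Acroyx),((Telella,Ophieus),Microodon)).
The clade {Microodon, Ophieus, Telella} is supported by tarsal claw bifid: its derived state 'absent' occurs in exactly those taxa and in no other taxon (including the outgroup).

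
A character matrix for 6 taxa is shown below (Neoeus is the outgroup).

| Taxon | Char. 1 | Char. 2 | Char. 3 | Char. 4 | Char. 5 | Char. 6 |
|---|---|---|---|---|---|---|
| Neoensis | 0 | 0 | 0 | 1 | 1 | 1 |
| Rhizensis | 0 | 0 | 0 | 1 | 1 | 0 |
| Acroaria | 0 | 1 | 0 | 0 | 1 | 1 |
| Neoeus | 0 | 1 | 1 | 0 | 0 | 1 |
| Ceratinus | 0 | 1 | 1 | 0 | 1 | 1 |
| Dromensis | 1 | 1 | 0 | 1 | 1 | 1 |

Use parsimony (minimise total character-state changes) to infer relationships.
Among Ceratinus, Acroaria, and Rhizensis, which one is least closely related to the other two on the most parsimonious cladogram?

Ceratinus

Character polarity is set by the outgroup: the derived state is whichever differs from the outgroup's state, so for Char. 2, Char. 3, Char. 6 the derived state is '0', and for the remaining characters it is '1'.
Char. 1 (derived state '1') is unique to Dromensis (autapomorphy; uninformative for grouping).
Char. 2 (derived state '0') is shared by Neoensis and Rhizensis — a synapomorphy uniting that clade.
Only Acroaria, Dromensis, Neoensis, and Rhizensis show the derived state '0' for Char. 3, supporting them as a clade.
Char. 4 (derived state '1') is shared by Dromensis, Neoensis, and Rhizensis — a synapomorphy uniting that clade.
All ingroup taxa share the derived state '1' for Char. 5; it defines the ingroup but does not resolve relationships within it.
Char. 6: derived state '0' in Rhizensis only — an autapomorphy, so it tells us nothing about relationships among taxa.
Most parsimonious ingroup topology: ((((Rhizensis,Neoensis),Dromensis),Acroaria),Ceratinus).
Rhizensis and Acroaria share a more recent common ancestor with each other than either does with Ceratinus, so Ceratinus is the least closely related of the three.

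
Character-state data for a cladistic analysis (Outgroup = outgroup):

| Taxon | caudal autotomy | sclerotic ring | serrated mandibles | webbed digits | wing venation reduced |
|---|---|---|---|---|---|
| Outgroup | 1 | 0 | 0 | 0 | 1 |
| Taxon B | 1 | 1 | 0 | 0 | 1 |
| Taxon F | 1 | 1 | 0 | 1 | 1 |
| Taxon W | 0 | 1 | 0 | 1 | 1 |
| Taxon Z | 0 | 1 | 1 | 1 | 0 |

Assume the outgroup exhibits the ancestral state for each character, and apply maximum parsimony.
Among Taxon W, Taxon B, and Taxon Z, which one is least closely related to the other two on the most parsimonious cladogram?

Character polarity is set by the outgroup: the derived state is whichever differs from the outgroup's state, so for caudal autotomy, wing venation reduced the derived state is '0', and for the remaining characters it is '1'.
Only Taxon W and Taxon Z show the derived state '0' for caudal autotomy, supporting them as a clade.
sclerotic ring (derived state '1') is shared by all ingroup taxa — unites the whole ingroup.
serrated mandibles: derived state '1' in Taxon Z only — an autapomorphy, so it tells us nothing about relationships among taxa.
webbed digits (derived state '1') is shared by Taxon F, Taxon W, and Taxon Z — a synapomorphy uniting that clade.
wing venation reduced: derived state '0' in Taxon Z only — an autapomorphy, so it tells us nothing about relationships among taxa.
Most parsimonious ingroup topology: (Taxon B,(Taxon F,(Taxon W,Taxon Z))).
Taxon Z and Taxon W share a more recent common ancestor with each other than either does with Taxon B, so Taxon B is the least closely related of the three.

Taxon B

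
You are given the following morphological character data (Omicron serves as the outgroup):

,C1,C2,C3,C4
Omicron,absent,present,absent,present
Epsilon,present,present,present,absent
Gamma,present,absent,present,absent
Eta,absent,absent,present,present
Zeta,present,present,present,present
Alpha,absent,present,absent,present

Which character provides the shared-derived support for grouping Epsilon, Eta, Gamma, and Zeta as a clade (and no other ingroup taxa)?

Character polarity is set by the outgroup: the derived state is whichever differs from the outgroup's state, so for C2, C4 the derived state is 'absent', and for the remaining characters it is 'present'.
C1 (derived state 'present') is shared by Epsilon, Gamma, and Zeta — a synapomorphy uniting that clade.
C2 (state 'absent') occurs in Eta and Gamma but conflicts with the nesting implied by the other characters — most parsimoniously interpreted as homoplasy.
C3 (derived state 'present') is shared by Epsilon, Eta, Gamma, and Zeta — a synapomorphy uniting that clade.
C4 (derived state 'absent') is shared by Epsilon and Gamma — a synapomorphy uniting that clade.
Most parsimonious ingroup topology: ((((Epsilon,Gamma),Zeta),Eta),Alpha).
The clade {Epsilon, Eta, Gamma, Zeta} is supported by C3: its derived state 'present' occurs in exactly those taxa and in no other taxon (including the outgroup).

C3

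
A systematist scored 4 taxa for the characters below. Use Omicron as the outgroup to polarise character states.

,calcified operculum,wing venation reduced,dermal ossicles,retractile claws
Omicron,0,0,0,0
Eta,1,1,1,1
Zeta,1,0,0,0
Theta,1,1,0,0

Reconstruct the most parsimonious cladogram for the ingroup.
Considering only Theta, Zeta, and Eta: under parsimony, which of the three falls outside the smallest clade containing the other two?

Zeta

The outgroup has state '0' for every character, so '1' is the derived state throughout.
All ingroup taxa share the derived state '1' for calcified operculum; it defines the ingroup but does not resolve relationships within it.
Only Eta and Theta show the derived state '1' for wing venation reduced, supporting them as a clade.
dermal ossicles: derived state '1' in Eta only — an autapomorphy, so it tells us nothing about relationships among taxa.
retractile claws: derived state '1' in Eta only — an autapomorphy, so it tells us nothing about relationships among taxa.
Most parsimonious ingroup topology: ((Eta,Theta),Zeta).
Eta and Theta share a more recent common ancestor with each other than either does with Zeta, so Zeta is the least closely related of the three.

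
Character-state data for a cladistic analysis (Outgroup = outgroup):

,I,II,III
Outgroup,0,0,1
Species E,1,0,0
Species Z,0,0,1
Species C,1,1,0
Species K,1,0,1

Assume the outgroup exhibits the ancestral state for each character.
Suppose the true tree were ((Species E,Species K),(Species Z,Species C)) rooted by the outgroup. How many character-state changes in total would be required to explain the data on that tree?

Map each character onto ((Species E,Species K),(Species Z,Species C)) (rooted by Outgroup) and count the minimum state changes it requires (Fitch parsimony):
I: 2; II: 1; III: 2.
Total tree length = 5.

5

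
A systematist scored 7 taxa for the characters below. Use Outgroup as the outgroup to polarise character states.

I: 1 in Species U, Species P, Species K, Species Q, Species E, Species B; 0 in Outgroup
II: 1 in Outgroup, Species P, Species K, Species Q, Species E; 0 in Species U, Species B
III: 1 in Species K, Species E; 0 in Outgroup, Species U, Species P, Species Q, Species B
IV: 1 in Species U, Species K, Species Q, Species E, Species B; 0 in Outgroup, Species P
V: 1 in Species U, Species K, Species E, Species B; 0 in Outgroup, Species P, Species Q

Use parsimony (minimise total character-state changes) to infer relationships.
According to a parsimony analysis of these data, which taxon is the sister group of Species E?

Species K

Character polarity is set by the outgroup: the derived state is whichever differs from the outgroup's state, so for II the derived state is '0', and for the remaining characters it is '1'.
I (derived state '1') is shared by all ingroup taxa — unites the whole ingroup.
II: derived state '0' in Species B and Species U only — synapomorphy for {Species B, Species U}.
III: derived state '1' in Species E and Species K only — synapomorphy for {Species E, Species K}.
Only Species B, Species E, Species K, Species Q, and Species U show the derived state '1' for IV, supporting them as a clade.
V: derived state '1' in Species B, Species E, Species K, and Species U only — synapomorphy for {Species B, Species E, Species K, Species U}.
Most parsimonious ingroup topology: ((((Species U,Species B),(Species K,Species E)),Species Q),Species P).
Species E and Species K form a cherry on this tree, so they are sister taxa.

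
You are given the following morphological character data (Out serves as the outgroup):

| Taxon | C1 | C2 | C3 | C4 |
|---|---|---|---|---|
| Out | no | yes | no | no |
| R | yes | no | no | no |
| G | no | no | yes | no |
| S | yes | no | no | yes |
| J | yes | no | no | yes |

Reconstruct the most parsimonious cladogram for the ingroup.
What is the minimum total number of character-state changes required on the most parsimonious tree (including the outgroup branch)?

Character polarity is set by the outgroup: the derived state is whichever differs from the outgroup's state, so for C2 the derived state is 'no', and for the remaining characters it is 'yes'.
C1 (derived state 'yes') is shared by J, R, and S — a synapomorphy uniting that clade.
C2 (derived state 'no') is shared by all ingroup taxa — unites the whole ingroup.
C3 (derived state 'yes') is unique to G (autapomorphy; uninformative for grouping).
Only J and S show the derived state 'yes' for C4, supporting them as a clade.
Most parsimonious ingroup topology: ((R,(J,S)),G).
Changes per character on this tree: C1: 1; C2: 1; C3: 1; C4: 1.
Total = 4.

4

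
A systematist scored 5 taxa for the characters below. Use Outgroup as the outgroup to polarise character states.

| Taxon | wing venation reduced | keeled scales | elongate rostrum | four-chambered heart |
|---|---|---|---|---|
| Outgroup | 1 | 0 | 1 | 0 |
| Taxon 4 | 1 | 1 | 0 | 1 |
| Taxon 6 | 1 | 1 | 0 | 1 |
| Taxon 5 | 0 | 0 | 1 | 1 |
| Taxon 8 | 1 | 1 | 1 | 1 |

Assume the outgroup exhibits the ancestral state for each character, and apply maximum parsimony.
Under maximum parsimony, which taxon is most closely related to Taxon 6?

Character polarity is set by the outgroup: the derived state is whichever differs from the outgroup's state, so for wing venation reduced, elongate rostrum the derived state is '0', and for the remaining characters it is '1'.
wing venation reduced (derived state '0') is unique to Taxon 5 (autapomorphy; uninformative for grouping).
keeled scales (derived state '1') is shared by Taxon 4, Taxon 6, and Taxon 8 — a synapomorphy uniting that clade.
elongate rostrum: derived state '0' in Taxon 4 and Taxon 6 only — synapomorphy for {Taxon 4, Taxon 6}.
All ingroup taxa share the derived state '1' for four-chambered heart; it defines the ingroup but does not resolve relationships within it.
Most parsimonious ingroup topology: (((Taxon 4,Taxon 6),Taxon 8),Taxon 5).
Taxon 6 and Taxon 4 form a cherry on this tree, so they are sister taxa.

Taxon 4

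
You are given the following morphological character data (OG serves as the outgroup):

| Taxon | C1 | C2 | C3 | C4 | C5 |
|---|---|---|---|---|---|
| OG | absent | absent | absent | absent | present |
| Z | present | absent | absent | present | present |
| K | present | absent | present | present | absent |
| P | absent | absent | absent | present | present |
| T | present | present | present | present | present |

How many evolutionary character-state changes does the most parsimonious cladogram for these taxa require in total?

5

Character polarity is set by the outgroup: the derived state is whichever differs from the outgroup's state, so for C5 the derived state is 'absent', and for the remaining characters it is 'present'.
C1: derived state 'present' in K, T, and Z only — synapomorphy for {K, T, Z}.
C2: derived state 'present' in T only — an autapomorphy, so it tells us nothing about relationships among taxa.
Only K and T show the derived state 'present' for C3, supporting them as a clade.
All ingroup taxa share the derived state 'present' for C4; it defines the ingroup but does not resolve relationships within it.
C5 (derived state 'absent') is unique to K (autapomorphy; uninformative for grouping).
Most parsimonious ingroup topology: ((Z,(K,T)),P).
Changes per character on this tree: C1: 1; C2: 1; C3: 1; C4: 1; C5: 1.
Total = 5.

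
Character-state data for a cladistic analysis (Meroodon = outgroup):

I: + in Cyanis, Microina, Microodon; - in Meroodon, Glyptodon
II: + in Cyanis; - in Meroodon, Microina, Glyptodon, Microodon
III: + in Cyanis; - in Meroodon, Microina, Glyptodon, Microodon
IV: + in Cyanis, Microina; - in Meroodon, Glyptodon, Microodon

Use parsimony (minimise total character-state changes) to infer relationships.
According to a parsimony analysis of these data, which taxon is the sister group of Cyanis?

Microina

The outgroup has state '-' for every character, so '+' is the derived state throughout.
Only Cyanis, Microina, and Microodon show the derived state '+' for I, supporting them as a clade.
II (derived state '+') is unique to Cyanis (autapomorphy; uninformative for grouping).
III (derived state '+') is unique to Cyanis (autapomorphy; uninformative for grouping).
IV (derived state '+') is shared by Cyanis and Microina — a synapomorphy uniting that clade.
Most parsimonious ingroup topology: (((Cyanis,Microina),Microodon),Glyptodon).
Cyanis and Microina form a cherry on this tree, so they are sister taxa.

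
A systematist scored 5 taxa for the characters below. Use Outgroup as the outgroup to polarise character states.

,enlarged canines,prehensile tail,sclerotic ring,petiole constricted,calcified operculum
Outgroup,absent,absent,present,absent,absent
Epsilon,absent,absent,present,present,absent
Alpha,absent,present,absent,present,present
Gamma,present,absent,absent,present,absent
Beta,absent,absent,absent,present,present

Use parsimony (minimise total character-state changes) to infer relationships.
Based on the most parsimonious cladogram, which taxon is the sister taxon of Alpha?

Character polarity is set by the outgroup: the derived state is whichever differs from the outgroup's state, so for sclerotic ring the derived state is 'absent', and for the remaining characters it is 'present'.
enlarged canines (derived state 'present') is unique to Gamma (autapomorphy; uninformative for grouping).
prehensile tail (derived state 'present') is unique to Alpha (autapomorphy; uninformative for grouping).
sclerotic ring (derived state 'absent') is shared by Alpha, Beta, and Gamma — a synapomorphy uniting that clade.
petiole constricted (derived state 'present') is shared by all ingroup taxa — unites the whole ingroup.
calcified operculum (derived state 'present') is shared by Alpha and Beta — a synapomorphy uniting that clade.
Most parsimonious ingroup topology: (Epsilon,((Alpha,Beta),Gamma)).
Alpha and Beta form a cherry on this tree, so they are sister taxa.

Beta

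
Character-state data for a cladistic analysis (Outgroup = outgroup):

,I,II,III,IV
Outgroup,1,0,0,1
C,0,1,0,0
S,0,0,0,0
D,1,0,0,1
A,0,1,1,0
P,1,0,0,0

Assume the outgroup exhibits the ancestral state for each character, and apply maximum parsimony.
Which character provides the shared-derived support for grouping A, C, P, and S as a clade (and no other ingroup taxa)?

IV

Character polarity is set by the outgroup: the derived state is whichever differs from the outgroup's state, so for I, IV the derived state is '0', and for the remaining characters it is '1'.
Only A, C, and S show the derived state '0' for I, supporting them as a clade.
II (derived state '1') is shared by A and C — a synapomorphy uniting that clade.
III: derived state '1' in A only — an autapomorphy, so it tells us nothing about relationships among taxa.
IV: derived state '0' in A, C, P, and S only — synapomorphy for {A, C, P, S}.
Most parsimonious ingroup topology: ((((C,A),S),P),D).
The clade {A, C, P, S} is supported by IV: its derived state '0' occurs in exactly those taxa and in no other taxon (including the outgroup).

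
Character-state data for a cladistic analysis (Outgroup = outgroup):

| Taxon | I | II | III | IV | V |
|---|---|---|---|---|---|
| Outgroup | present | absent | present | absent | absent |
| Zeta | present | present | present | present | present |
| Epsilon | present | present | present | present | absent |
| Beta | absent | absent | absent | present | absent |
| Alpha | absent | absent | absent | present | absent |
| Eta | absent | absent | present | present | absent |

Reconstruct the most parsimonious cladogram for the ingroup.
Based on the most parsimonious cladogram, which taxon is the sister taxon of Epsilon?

Character polarity is set by the outgroup: the derived state is whichever differs from the outgroup's state, so for I, III the derived state is 'absent', and for the remaining characters it is 'present'.
Only Alpha, Beta, and Eta show the derived state 'absent' for I, supporting them as a clade.
II: derived state 'present' in Epsilon and Zeta only — synapomorphy for {Epsilon, Zeta}.
Only Alpha and Beta show the derived state 'absent' for III, supporting them as a clade.
IV (derived state 'present') is shared by all ingroup taxa — unites the whole ingroup.
V: derived state 'present' in Zeta only — an autapomorphy, so it tells us nothing about relationships among taxa.
Most parsimonious ingroup topology: ((Zeta,Epsilon),((Beta,Alpha),Eta)).
Epsilon and Zeta form a cherry on this tree, so they are sister taxa.

Zeta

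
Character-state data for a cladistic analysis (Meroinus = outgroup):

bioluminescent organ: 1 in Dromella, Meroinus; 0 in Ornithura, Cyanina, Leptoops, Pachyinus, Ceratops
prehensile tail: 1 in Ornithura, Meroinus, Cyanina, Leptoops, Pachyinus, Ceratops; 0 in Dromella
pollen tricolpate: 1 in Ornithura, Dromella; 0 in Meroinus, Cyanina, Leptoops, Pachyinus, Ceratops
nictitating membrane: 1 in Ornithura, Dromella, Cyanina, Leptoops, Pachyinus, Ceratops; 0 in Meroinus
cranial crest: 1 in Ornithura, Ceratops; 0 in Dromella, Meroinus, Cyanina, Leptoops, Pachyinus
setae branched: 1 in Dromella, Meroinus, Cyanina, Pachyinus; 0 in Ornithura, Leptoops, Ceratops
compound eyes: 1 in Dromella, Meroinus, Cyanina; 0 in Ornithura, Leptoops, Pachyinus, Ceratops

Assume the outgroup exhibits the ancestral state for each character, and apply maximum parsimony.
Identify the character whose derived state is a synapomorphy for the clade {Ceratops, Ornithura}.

cranial crest

Character polarity is set by the outgroup: the derived state is whichever differs from the outgroup's state, so for bioluminescent organ, prehensile tail, setae branched, compound eyes the derived state is '0', and for the remaining characters it is '1'.
bioluminescent organ: derived state '0' in Ceratops, Cyanina, Leptoops, Ornithura, and Pachyinus only — synapomorphy for {Ceratops, Cyanina, Leptoops, Ornithura, Pachyinus}.
prehensile tail (derived state '0') is unique to Dromella (autapomorphy; uninformative for grouping).
pollen tricolpate (state '1') occurs in Dromella and Ornithura but conflicts with the nesting implied by the other characters — most parsimoniously interpreted as homoplasy.
nictitating membrane (derived state '1') is shared by all ingroup taxa — unites the whole ingroup.
Only Ceratops and Ornithura show the derived state '1' for cranial crest, supporting them as a clade.
setae branched: derived state '0' in Ceratops, Leptoops, and Ornithura only — synapomorphy for {Ceratops, Leptoops, Ornithura}.
compound eyes: derived state '0' in Ceratops, Leptoops, Ornithura, and Pachyinus only — synapomorphy for {Ceratops, Leptoops, Ornithura, Pachyinus}.
Most parsimonious ingroup topology: (((Pachyinus,((Ceratops,Ornithura),Leptoops)),Cyanina),Dromella).
The clade {Ceratops, Ornithura} is supported by cranial crest: its derived state '1' occurs in exactly those taxa and in no other taxon (including the outgroup).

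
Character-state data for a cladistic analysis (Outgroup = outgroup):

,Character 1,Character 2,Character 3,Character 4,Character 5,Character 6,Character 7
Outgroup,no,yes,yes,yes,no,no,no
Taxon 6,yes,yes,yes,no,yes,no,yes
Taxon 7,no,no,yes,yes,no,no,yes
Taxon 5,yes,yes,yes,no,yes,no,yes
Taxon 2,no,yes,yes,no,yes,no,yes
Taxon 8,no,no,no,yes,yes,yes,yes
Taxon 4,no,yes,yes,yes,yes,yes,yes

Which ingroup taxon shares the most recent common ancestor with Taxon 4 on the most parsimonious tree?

Taxon 8

Character polarity is set by the outgroup: the derived state is whichever differs from the outgroup's state, so for Character 2, Character 3, Character 4 the derived state is 'no', and for the remaining characters it is 'yes'.
Only Taxon 5 and Taxon 6 show the derived state 'yes' for Character 1, supporting them as a clade.
Character 2 (state 'no') occurs in Taxon 7 and Taxon 8 but conflicts with the nesting implied by the other characters — most parsimoniously interpreted as homoplasy.
Character 3 (derived state 'no') is unique to Taxon 8 (autapomorphy; uninformative for grouping).
Character 4 (derived state 'no') is shared by Taxon 2, Taxon 5, and Taxon 6 — a synapomorphy uniting that clade.
Only Taxon 2, Taxon 4, Taxon 5, Taxon 6, and Taxon 8 show the derived state 'yes' for Character 5, supporting them as a clade.
Only Taxon 4 and Taxon 8 show the derived state 'yes' for Character 6, supporting them as a clade.
Character 7 (derived state 'yes') is shared by all ingroup taxa — unites the whole ingroup.
Most parsimonious ingroup topology: ((((Taxon 6,Taxon 5),Taxon 2),(Taxon 8,Taxon 4)),Taxon 7).
Taxon 4 and Taxon 8 form a cherry on this tree, so they are sister taxa.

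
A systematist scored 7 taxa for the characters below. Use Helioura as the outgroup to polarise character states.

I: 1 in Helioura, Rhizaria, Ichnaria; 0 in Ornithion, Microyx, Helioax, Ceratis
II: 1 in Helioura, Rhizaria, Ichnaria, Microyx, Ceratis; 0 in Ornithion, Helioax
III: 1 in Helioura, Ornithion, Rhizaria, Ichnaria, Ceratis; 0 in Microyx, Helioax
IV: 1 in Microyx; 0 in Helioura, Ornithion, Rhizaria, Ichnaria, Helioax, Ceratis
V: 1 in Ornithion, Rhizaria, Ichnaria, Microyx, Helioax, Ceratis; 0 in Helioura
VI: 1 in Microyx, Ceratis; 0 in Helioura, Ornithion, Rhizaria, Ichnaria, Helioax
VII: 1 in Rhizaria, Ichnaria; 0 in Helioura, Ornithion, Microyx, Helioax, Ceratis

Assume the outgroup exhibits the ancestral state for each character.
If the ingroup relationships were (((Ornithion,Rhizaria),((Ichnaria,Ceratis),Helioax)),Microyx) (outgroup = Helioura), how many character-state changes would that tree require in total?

13

Map each character onto (((Ornithion,Rhizaria),((Ichnaria,Ceratis),Helioax)),Microyx) (rooted by Helioura) and count the minimum state changes it requires (Fitch parsimony):
I: 3; II: 2; III: 2; IV: 1; V: 1; VI: 2; VII: 2.
Total tree length = 13.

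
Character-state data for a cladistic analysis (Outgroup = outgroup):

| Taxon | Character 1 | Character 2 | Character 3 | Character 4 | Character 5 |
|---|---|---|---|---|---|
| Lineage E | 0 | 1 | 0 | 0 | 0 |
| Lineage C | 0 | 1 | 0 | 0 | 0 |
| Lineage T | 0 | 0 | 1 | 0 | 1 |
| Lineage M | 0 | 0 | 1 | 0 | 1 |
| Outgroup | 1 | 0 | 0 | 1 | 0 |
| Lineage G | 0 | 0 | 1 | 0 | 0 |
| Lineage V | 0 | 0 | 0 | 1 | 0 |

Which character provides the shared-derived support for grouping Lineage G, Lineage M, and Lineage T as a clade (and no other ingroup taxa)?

Character polarity is set by the outgroup: the derived state is whichever differs from the outgroup's state, so for Character 1, Character 4 the derived state is '0', and for the remaining characters it is '1'.
Character 1 (derived state '0') is shared by all ingroup taxa — unites the whole ingroup.
Only Lineage C and Lineage E show the derived state '1' for Character 2, supporting them as a clade.
Character 3 (derived state '1') is shared by Lineage G, Lineage M, and Lineage T — a synapomorphy uniting that clade.
Character 4: derived state '0' in Lineage C, Lineage E, Lineage G, Lineage M, and Lineage T only — synapomorphy for {Lineage C, Lineage E, Lineage G, Lineage M, Lineage T}.
Character 5: derived state '1' in Lineage M and Lineage T only — synapomorphy for {Lineage M, Lineage T}.
Most parsimonious ingroup topology: ((((Lineage T,Lineage M),Lineage G),(Lineage E,Lineage C)),Lineage V).
The clade {Lineage G, Lineage M, Lineage T} is supported by Character 3: its derived state '1' occurs in exactly those taxa and in no other taxon (including the outgroup).

Character 3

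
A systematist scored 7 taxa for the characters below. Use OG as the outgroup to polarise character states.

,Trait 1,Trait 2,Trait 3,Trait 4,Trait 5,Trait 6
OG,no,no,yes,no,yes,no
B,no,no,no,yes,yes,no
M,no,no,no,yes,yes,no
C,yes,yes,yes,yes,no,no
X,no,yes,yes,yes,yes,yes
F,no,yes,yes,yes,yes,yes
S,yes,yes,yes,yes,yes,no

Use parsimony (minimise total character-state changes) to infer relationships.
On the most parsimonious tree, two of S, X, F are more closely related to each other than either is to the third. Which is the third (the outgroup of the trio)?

Character polarity is set by the outgroup: the derived state is whichever differs from the outgroup's state, so for Trait 3, Trait 5 the derived state is 'no', and for the remaining characters it is 'yes'.
Only C and S show the derived state 'yes' for Trait 1, supporting them as a clade.
Only C, F, S, and X show the derived state 'yes' for Trait 2, supporting them as a clade.
Only B and M show the derived state 'no' for Trait 3, supporting them as a clade.
Trait 4 (derived state 'yes') is shared by all ingroup taxa — unites the whole ingroup.
Trait 5 (derived state 'no') is unique to C (autapomorphy; uninformative for grouping).
Trait 6: derived state 'yes' in F and X only — synapomorphy for {F, X}.
Most parsimonious ingroup topology: ((B,M),((C,S),(X,F))).
X and F share a more recent common ancestor with each other than either does with S, so S is the least closely related of the three.

S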